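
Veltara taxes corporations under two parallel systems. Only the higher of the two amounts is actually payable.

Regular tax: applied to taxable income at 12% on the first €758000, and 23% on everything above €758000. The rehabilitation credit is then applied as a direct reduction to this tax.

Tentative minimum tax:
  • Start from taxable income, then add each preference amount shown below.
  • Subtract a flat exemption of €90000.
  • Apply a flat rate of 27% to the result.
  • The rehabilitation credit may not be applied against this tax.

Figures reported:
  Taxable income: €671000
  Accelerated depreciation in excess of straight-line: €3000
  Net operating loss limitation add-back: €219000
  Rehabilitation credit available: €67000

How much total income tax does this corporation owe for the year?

Tentative minimum tax:
  Adjusted income: €671000 + €3000 + €219000 = €893000
  Less exemption €90000 → base €803000
  €803000 × 27% = €216810

Regular tax:
  €671000 × 12% = €80520
  Less rehabilitation credit €67000 → €13520

€216810 > €13520, so the tentative minimum tax is the binding amount.

€216810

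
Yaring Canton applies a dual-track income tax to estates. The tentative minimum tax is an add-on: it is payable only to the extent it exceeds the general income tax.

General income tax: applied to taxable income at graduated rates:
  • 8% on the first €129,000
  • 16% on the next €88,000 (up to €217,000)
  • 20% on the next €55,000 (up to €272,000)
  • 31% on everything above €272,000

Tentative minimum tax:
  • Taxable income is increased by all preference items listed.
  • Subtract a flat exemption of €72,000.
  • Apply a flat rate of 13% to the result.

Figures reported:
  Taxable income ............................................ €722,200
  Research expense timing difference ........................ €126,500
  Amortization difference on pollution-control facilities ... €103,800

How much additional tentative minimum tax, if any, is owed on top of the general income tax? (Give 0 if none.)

€0

General income tax:
  €129,000 × 8% = €10,320
  €88,000 × 16% = €14,080
  €55,000 × 20% = €11,000
  €450,200 × 31% = €139,562
  → €174,962

Tentative minimum tax:
  Adjusted income: €722,200 + €126,500 + €103,800 = €952,500
  Less exemption €72,000 → base €880,500
  €880,500 × 13% = €114,465

€114,465 ≤ €174,962, so no add-on is due.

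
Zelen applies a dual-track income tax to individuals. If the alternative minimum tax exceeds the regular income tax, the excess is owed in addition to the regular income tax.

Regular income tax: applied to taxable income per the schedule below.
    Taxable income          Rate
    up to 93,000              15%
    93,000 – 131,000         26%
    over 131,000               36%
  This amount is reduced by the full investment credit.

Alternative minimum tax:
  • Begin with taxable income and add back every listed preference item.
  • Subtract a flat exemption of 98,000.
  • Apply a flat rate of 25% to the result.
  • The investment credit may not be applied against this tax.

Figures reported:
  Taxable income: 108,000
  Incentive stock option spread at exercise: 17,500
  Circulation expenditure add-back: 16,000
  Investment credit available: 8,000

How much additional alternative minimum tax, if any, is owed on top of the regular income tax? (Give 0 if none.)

Alternative minimum tax:
  Adjusted income: 108,000 + 17,500 + 16,000 = 141,500
  Less exemption 98,000 → base 43,500
  43,500 × 25% = 10,875

Regular income tax:
  93,000 × 15% = 13,950
  15,000 × 26% = 3,900
  → 17,850
  Less investment credit 8,000 → 9,850

Excess of alternative minimum tax over regular income tax: 10,875 − 9,850 = 1,025.

1,025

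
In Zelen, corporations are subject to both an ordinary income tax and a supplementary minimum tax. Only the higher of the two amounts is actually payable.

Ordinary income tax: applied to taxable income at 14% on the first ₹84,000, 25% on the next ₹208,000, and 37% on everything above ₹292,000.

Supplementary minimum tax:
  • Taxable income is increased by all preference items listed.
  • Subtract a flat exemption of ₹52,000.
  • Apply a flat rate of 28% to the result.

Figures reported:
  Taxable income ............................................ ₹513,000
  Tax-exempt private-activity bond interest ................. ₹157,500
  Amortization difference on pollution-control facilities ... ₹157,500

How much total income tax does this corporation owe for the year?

Ordinary income tax:
  ₹84,000 × 14% = ₹11,760
  ₹208,000 × 25% = ₹52,000
  ₹221,000 × 37% = ₹81,770
  → ₹145,530

Supplementary minimum tax:
  Adjusted income: ₹513,000 + ₹157,500 + ₹157,500 = ₹828,000
  Less exemption ₹52,000 → base ₹776,000
  ₹776,000 × 28% = ₹217,280

₹217,280 > ₹145,530, so the supplementary minimum tax is the binding amount.

₹217,280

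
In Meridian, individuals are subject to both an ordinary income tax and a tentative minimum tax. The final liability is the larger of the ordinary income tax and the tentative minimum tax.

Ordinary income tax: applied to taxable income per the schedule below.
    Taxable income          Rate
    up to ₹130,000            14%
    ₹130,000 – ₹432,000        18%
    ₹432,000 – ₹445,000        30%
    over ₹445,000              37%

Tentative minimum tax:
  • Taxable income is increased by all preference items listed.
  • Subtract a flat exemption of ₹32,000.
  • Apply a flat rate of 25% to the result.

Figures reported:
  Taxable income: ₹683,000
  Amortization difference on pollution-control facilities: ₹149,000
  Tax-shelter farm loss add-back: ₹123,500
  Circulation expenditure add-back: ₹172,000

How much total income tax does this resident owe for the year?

Tentative minimum tax:
  Adjusted income: ₹683,000 + ₹149,000 + ₹123,500 + ₹172,000 = ₹1,127,500
  Less exemption ₹32,000 → base ₹1,095,500
  ₹1,095,500 × 25% = ₹273,875

Ordinary income tax:
  ₹130,000 × 14% = ₹18,200
  ₹302,000 × 18% = ₹54,360
  ₹13,000 × 30% = ₹3,900
  ₹238,000 × 37% = ₹88,060
  → ₹164,520

₹273,875 > ₹164,520, so the tentative minimum tax is the binding amount.

₹273,875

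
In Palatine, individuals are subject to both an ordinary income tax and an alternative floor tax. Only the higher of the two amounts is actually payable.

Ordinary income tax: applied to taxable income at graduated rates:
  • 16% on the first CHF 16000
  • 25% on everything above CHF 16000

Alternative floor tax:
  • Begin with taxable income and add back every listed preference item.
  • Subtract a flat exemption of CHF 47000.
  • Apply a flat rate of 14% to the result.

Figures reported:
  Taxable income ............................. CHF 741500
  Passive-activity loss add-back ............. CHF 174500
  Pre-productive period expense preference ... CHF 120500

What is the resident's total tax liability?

Alternative floor tax:
  Adjusted income: CHF 741500 + CHF 174500 + CHF 120500 = CHF 1036500
  Less exemption CHF 47000 → base CHF 989500
  CHF 989500 × 14% = CHF 138530

Ordinary income tax:
  CHF 16000 × 16% = CHF 2560
  CHF 725500 × 25% = CHF 181375
  → CHF 183935

CHF 183935 > CHF 138530, so the ordinary income tax governs.

CHF 183935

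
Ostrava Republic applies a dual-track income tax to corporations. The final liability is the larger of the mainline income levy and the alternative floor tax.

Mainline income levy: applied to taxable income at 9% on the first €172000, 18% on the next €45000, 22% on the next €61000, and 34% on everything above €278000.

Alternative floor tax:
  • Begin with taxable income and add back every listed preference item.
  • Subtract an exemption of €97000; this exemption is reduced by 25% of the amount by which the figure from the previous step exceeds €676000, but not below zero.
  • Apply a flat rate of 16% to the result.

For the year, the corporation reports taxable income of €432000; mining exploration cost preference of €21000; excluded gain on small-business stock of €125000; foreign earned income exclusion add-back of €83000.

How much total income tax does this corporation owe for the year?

Alternative floor tax:
  Adjusted income: €432000 + €21000 + €125000 + €83000 = €661000
  Exemption: €661000 ≤ €676000, so full €97000 applies
  Base: €661000 − €97000 = €564000
  €564000 × 16% = €90240

Mainline income levy:
  €172000 × 9% = €15480
  €45000 × 18% = €8100
  €61000 × 22% = €13420
  €154000 × 34% = €52360
  → €89360

€90240 > €89360, so the alternative floor tax is the binding amount.

€90240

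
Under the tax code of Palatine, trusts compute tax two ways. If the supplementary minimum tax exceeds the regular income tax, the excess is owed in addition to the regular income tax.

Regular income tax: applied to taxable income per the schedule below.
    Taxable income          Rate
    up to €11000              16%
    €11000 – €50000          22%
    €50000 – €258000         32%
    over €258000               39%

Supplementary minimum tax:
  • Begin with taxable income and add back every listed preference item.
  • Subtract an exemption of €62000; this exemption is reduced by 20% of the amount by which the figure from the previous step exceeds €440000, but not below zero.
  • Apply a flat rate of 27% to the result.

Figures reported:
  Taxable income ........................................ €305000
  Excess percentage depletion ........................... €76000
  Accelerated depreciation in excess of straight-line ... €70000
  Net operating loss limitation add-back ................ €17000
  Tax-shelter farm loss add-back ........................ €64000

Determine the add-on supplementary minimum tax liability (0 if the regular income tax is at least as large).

€36638

Supplementary minimum tax:
  Adjusted income: €305000 + €76000 + €70000 + €17000 + €64000 = €532000
  Exemption: €62000 − 20% × (€532000 − €440000) = €62000 − €18400 = €43600
  Base: €532000 − €43600 = €488400
  €488400 × 27% = €131868

Regular income tax:
  €11000 × 16% = €1760
  €39000 × 22% = €8580
  €208000 × 32% = €66560
  €47000 × 39% = €18330
  → €95230

Excess of supplementary minimum tax over regular income tax: €131868 − €95230 = €36638.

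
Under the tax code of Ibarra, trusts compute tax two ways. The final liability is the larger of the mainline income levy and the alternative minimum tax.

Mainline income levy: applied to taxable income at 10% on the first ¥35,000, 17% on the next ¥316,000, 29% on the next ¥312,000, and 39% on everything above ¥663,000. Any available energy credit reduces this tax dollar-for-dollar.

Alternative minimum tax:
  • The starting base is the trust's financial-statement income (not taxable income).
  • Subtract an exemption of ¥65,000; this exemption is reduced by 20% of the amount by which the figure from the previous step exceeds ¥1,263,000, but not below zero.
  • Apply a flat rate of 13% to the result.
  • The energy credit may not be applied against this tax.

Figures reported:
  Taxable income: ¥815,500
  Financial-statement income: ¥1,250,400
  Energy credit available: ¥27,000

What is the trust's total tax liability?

¥180,175

Alternative minimum tax:
  Base (financial-statement income): ¥1,250,400
  Exemption: ¥1,250,400 ≤ ¥1,263,000, so full ¥65,000 applies
  Base: ¥1,250,400 − ¥65,000 = ¥1,185,400
  ¥1,185,400 × 13% = ¥154,102

Mainline income levy:
  ¥35,000 × 10% = ¥3,500
  ¥316,000 × 17% = ¥53,720
  ¥312,000 × 29% = ¥90,480
  ¥152,500 × 39% = ¥59,475
  → ¥207,175
  Less energy credit ¥27,000 → ¥180,175

¥180,175 > ¥154,102, so the mainline income levy governs.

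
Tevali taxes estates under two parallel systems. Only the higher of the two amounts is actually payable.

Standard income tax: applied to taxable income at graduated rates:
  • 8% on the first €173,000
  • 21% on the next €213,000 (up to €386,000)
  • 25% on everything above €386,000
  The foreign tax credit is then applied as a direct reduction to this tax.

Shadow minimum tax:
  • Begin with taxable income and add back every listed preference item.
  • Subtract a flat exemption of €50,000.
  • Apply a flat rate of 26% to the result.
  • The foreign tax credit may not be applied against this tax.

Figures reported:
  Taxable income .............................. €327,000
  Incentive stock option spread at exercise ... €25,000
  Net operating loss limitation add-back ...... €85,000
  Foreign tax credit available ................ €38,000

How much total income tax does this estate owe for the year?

Standard income tax:
  €173,000 × 8% = €13,840
  €154,000 × 21% = €32,340
  → €46,180
  Less foreign tax credit €38,000 → €8,180

Shadow minimum tax:
  Adjusted income: €327,000 + €25,000 + €85,000 = €437,000
  Less exemption €50,000 → base €387,000
  €387,000 × 26% = €100,620

€100,620 > €8,180, so the shadow minimum tax is the binding amount.

€100,620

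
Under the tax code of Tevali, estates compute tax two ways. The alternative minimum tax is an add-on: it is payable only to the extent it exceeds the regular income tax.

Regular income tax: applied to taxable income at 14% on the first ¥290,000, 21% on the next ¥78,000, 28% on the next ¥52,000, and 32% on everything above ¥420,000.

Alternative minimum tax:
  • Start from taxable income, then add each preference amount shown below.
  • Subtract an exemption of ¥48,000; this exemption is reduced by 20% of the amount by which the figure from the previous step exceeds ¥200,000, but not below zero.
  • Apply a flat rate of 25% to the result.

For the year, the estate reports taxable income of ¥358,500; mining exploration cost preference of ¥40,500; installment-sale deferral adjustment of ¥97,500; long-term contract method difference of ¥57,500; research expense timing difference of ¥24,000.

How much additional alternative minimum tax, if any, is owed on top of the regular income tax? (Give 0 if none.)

Regular income tax:
  ¥290,000 × 14% = ¥40,600
  ¥68,500 × 21% = ¥14,385
  → ¥54,985

Alternative minimum tax:
  Adjusted income: ¥358,500 + ¥40,500 + ¥97,500 + ¥57,500 + ¥24,000 = ¥578,000
  Exemption: 20% × (¥578,000 − ¥200,000) = ¥75,600 ≥ ¥48,000, so the exemption is fully phased out
  Base: ¥578,000 − ¥0 = ¥578,000
  ¥578,000 × 25% = ¥144,500

Excess of alternative minimum tax over regular income tax: ¥144,500 − ¥54,985 = ¥89,515.

¥89,515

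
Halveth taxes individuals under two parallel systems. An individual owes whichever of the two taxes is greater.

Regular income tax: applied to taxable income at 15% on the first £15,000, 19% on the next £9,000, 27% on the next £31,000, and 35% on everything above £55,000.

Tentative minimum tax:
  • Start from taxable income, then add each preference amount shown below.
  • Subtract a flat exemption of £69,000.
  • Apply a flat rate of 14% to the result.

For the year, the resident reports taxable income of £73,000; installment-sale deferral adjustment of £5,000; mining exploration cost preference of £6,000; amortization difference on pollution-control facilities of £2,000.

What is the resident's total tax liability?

£18,630

Regular income tax:
  £15,000 × 15% = £2,250
  £9,000 × 19% = £1,710
  £31,000 × 27% = £8,370
  £18,000 × 35% = £6,300
  → £18,630

Tentative minimum tax:
  Adjusted income: £73,000 + £5,000 + £6,000 + £2,000 = £86,000
  Less exemption £69,000 → base £17,000
  £17,000 × 14% = £2,380

£18,630 > £2,380, so the regular income tax governs.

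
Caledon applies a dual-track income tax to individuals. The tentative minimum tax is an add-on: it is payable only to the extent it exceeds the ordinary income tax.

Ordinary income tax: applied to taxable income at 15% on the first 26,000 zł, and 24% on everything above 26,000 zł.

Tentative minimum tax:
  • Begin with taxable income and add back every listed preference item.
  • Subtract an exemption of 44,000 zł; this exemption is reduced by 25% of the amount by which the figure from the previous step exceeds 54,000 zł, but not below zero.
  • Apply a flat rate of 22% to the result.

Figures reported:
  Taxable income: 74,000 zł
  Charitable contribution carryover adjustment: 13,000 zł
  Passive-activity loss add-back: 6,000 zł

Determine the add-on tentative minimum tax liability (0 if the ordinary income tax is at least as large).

0 zł

Ordinary income tax:
  26,000 zł × 15% = 3,900 zł
  48,000 zł × 24% = 11,520 zł
  → 15,420 zł

Tentative minimum tax:
  Adjusted income: 74,000 zł + 13,000 zł + 6,000 zł = 93,000 zł
  Exemption: 44,000 zł − 25% × (93,000 zł − 54,000 zł) = 44,000 zł − 9,750 zł = 34,250 zł
  Base: 93,000 zł − 34,250 zł = 58,750 zł
  58,750 zł × 22% = 12,925 zł

12,925 zł ≤ 15,420 zł, so no add-on is due.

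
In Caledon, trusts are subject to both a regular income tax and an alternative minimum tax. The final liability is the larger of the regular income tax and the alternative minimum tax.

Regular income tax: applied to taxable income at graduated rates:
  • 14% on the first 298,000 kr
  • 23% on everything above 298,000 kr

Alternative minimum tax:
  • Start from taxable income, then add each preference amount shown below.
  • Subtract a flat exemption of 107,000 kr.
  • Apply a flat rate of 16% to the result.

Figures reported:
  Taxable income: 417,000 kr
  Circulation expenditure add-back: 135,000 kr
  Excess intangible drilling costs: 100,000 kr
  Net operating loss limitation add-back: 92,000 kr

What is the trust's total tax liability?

Alternative minimum tax:
  Adjusted income: 417,000 kr + 135,000 kr + 100,000 kr + 92,000 kr = 744,000 kr
  Less exemption 107,000 kr → base 637,000 kr
  637,000 kr × 16% = 101,920 kr

Regular income tax:
  298,000 kr × 14% = 41,720 kr
  119,000 kr × 23% = 27,370 kr
  → 69,090 kr

101,920 kr > 69,090 kr, so the alternative minimum tax is the binding amount.

101,920 kr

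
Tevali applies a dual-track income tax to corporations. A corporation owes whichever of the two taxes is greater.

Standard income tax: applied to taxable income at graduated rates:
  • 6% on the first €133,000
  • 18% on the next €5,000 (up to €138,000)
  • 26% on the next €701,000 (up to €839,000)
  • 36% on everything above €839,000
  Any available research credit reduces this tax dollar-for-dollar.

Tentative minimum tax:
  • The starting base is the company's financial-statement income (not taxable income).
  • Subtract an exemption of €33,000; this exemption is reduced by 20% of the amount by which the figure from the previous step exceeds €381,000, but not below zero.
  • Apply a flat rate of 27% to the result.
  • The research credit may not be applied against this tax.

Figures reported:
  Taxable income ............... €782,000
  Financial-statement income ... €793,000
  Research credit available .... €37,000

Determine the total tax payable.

Tentative minimum tax:
  Base (financial-statement income): €793,000
  Exemption: 20% × (€793,000 − €381,000) = €82,400 ≥ €33,000, so the exemption is fully phased out
  Base: €793,000 − €0 = €793,000
  €793,000 × 27% = €214,110

Standard income tax:
  €133,000 × 6% = €7,980
  €5,000 × 18% = €900
  €644,000 × 26% = €167,440
  → €176,320
  Less research credit €37,000 → €139,320

€214,110 > €139,320, so the tentative minimum tax is the binding amount.

€214,110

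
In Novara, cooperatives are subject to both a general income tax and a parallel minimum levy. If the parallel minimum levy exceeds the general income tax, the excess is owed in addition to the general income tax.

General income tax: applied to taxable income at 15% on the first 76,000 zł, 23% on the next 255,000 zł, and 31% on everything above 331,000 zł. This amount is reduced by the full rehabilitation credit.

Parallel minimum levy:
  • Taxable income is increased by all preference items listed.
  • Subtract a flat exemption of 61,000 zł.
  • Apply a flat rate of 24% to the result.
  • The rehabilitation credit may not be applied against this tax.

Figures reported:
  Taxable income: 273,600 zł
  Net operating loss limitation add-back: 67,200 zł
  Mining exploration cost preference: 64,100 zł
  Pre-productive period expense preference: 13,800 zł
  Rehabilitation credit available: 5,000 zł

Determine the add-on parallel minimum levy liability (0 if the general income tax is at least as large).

Parallel minimum levy:
  Adjusted income: 273,600 zł + 67,200 zł + 64,100 zł + 13,800 zł = 418,700 zł
  Less exemption 61,000 zł → base 357,700 zł
  357,700 zł × 24% = 85,848 zł

General income tax:
  76,000 zł × 15% = 11,400 zł
  197,600 zł × 23% = 45,448 zł
  → 56,848 zł
  Less rehabilitation credit 5,000 zł → 51,848 zł

Excess of parallel minimum levy over general income tax: 85,848 zł − 51,848 zł = 34,000 zł.

34,000 zł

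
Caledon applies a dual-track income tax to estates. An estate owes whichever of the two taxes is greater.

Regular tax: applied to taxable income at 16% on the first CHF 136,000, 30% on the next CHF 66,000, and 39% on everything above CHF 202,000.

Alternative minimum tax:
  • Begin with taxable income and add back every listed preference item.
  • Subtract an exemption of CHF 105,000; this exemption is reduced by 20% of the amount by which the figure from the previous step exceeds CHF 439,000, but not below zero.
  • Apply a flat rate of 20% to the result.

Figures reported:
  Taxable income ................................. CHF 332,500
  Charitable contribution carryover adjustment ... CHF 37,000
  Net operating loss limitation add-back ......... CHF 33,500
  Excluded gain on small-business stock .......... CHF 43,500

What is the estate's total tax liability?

CHF 92,455

Regular tax:
  CHF 136,000 × 16% = CHF 21,760
  CHF 66,000 × 30% = CHF 19,800
  CHF 130,500 × 39% = CHF 50,895
  → CHF 92,455

Alternative minimum tax:
  Adjusted income: CHF 332,500 + CHF 37,000 + CHF 33,500 + CHF 43,500 = CHF 446,500
  Exemption: CHF 105,000 − 20% × (CHF 446,500 − CHF 439,000) = CHF 105,000 − CHF 1,500 = CHF 103,500
  Base: CHF 446,500 − CHF 103,500 = CHF 343,000
  CHF 343,000 × 20% = CHF 68,600

CHF 92,455 > CHF 68,600, so the regular tax governs.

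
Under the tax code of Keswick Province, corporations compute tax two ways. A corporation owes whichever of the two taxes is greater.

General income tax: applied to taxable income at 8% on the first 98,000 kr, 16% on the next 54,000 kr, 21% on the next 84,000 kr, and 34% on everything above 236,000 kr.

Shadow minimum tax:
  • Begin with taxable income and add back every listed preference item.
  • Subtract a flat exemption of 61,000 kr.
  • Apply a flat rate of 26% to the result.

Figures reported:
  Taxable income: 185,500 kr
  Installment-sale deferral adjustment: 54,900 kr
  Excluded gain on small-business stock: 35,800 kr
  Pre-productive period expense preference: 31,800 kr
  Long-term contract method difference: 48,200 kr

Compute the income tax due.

General income tax:
  98,000 kr × 8% = 7,840 kr
  54,000 kr × 16% = 8,640 kr
  33,500 kr × 21% = 7,035 kr
  → 23,515 kr

Shadow minimum tax:
  Adjusted income: 185,500 kr + 54,900 kr + 35,800 kr + 31,800 kr + 48,200 kr = 356,200 kr
  Less exemption 61,000 kr → base 295,200 kr
  295,200 kr × 26% = 76,752 kr

76,752 kr > 23,515 kr, so the shadow minimum tax is the binding amount.

76,752 kr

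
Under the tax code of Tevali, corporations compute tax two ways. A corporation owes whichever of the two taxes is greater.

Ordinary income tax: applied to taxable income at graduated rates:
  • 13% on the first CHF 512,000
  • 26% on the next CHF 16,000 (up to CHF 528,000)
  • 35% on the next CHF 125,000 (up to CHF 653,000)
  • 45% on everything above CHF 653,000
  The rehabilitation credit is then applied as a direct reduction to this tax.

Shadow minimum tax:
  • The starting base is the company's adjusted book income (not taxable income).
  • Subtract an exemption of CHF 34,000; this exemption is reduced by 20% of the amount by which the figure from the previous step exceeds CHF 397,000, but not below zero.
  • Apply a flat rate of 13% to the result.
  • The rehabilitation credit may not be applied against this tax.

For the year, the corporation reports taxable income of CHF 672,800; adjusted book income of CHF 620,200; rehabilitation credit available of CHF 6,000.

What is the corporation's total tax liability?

CHF 117,380

Ordinary income tax:
  CHF 512,000 × 13% = CHF 66,560
  CHF 16,000 × 26% = CHF 4,160
  CHF 125,000 × 35% = CHF 43,750
  CHF 19,800 × 45% = CHF 8,910
  → CHF 123,380
  Less rehabilitation credit CHF 6,000 → CHF 117,380

Shadow minimum tax:
  Base (adjusted book income): CHF 620,200
  Exemption: 20% × (CHF 620,200 − CHF 397,000) = CHF 44,640 ≥ CHF 34,000, so the exemption is fully phased out
  Base: CHF 620,200 − CHF 0 = CHF 620,200
  CHF 620,200 × 13% = CHF 80,626

CHF 117,380 > CHF 80,626, so the ordinary income tax governs.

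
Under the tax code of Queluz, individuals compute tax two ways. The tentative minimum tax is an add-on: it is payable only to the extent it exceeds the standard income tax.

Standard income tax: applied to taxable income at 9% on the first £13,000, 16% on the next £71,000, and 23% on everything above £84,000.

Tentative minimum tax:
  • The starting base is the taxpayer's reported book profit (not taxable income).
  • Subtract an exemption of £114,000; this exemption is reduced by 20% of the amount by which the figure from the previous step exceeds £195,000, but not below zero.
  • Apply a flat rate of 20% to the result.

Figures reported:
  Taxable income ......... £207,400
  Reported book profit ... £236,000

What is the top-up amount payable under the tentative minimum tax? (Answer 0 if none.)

£0

Standard income tax:
  £13,000 × 9% = £1,170
  £71,000 × 16% = £11,360
  £123,400 × 23% = £28,382
  → £40,912

Tentative minimum tax:
  Base (reported book profit): £236,000
  Exemption: £114,000 − 20% × (£236,000 − £195,000) = £114,000 − £8,200 = £105,800
  Base: £236,000 − £105,800 = £130,200
  £130,200 × 20% = £26,040

£26,040 ≤ £40,912, so no add-on is due.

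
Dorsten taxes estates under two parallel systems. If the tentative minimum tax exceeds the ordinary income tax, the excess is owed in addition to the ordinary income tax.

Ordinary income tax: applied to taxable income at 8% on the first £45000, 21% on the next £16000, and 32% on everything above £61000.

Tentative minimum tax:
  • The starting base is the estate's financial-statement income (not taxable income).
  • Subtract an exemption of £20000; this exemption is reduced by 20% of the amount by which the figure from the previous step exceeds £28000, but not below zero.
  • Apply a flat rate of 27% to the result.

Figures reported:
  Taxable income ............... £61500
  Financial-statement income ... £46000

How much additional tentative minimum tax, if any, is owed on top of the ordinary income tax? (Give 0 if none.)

£872

Ordinary income tax:
  £45000 × 8% = £3600
  £16000 × 21% = £3360
  £500 × 32% = £160
  → £7120

Tentative minimum tax:
  Base (financial-statement income): £46000
  Exemption: £20000 − 20% × (£46000 − £28000) = £20000 − £3600 = £16400
  Base: £46000 − £16400 = £29600
  £29600 × 27% = £7992

Excess of tentative minimum tax over ordinary income tax: £7992 − £7120 = £872.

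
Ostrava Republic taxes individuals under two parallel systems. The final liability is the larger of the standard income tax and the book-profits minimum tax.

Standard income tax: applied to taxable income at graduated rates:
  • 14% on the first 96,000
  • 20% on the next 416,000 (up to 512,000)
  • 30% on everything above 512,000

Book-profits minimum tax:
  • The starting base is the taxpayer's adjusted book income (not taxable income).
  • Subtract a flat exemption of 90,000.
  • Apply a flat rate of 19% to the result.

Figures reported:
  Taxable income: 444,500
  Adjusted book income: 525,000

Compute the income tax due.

Book-profits minimum tax:
  Base (adjusted book income): 525,000
  Less exemption 90,000 → base 435,000
  435,000 × 19% = 82,650

Standard income tax:
  96,000 × 14% = 13,440
  348,500 × 20% = 69,700
  → 83,140

83,140 > 82,650, so the standard income tax governs.

83,140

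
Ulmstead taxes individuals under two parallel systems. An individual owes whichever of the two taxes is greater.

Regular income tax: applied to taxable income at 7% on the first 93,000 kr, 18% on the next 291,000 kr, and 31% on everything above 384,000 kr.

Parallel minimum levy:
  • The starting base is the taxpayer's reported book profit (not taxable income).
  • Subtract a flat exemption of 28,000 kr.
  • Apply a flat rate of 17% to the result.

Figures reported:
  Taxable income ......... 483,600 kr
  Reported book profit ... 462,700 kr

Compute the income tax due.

Regular income tax:
  93,000 kr × 7% = 6,510 kr
  291,000 kr × 18% = 52,380 kr
  99,600 kr × 31% = 30,876 kr
  → 89,766 kr

Parallel minimum levy:
  Base (reported book profit): 462,700 kr
  Less exemption 28,000 kr → base 434,700 kr
  434,700 kr × 17% = 73,899 kr

89,766 kr > 73,899 kr, so the regular income tax governs.

89,766 kr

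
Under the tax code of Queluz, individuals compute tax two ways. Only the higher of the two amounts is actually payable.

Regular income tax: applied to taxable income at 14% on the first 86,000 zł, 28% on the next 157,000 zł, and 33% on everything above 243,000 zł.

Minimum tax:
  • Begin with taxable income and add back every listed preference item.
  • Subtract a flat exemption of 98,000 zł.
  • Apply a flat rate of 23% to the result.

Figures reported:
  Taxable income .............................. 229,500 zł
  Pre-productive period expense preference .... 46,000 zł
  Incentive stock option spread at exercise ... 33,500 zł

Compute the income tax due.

Regular income tax:
  86,000 zł × 14% = 12,040 zł
  143,500 zł × 28% = 40,180 zł
  → 52,220 zł

Minimum tax:
  Adjusted income: 229,500 zł + 46,000 zł + 33,500 zł = 309,000 zł
  Less exemption 98,000 zł → base 211,000 zł
  211,000 zł × 23% = 48,530 zł

52,220 zł > 48,530 zł, so the regular income tax governs.

52,220 zł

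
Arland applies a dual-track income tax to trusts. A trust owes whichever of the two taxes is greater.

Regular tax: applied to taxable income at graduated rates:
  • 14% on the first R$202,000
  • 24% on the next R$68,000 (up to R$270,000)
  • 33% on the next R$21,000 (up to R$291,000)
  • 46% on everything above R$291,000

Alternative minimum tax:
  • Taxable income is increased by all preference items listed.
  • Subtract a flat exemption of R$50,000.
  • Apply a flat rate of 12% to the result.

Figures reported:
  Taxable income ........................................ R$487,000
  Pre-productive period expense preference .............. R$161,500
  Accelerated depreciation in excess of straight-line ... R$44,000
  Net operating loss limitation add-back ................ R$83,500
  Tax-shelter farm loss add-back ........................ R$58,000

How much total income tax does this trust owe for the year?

Regular tax:
  R$202,000 × 14% = R$28,280
  R$68,000 × 24% = R$16,320
  R$21,000 × 33% = R$6,930
  R$196,000 × 46% = R$90,160
  → R$141,690

Alternative minimum tax:
  Adjusted income: R$487,000 + R$161,500 + R$44,000 + R$83,500 + R$58,000 = R$834,000
  Less exemption R$50,000 → base R$784,000
  R$784,000 × 12% = R$94,080

R$141,690 > R$94,080, so the regular tax governs.

R$141,690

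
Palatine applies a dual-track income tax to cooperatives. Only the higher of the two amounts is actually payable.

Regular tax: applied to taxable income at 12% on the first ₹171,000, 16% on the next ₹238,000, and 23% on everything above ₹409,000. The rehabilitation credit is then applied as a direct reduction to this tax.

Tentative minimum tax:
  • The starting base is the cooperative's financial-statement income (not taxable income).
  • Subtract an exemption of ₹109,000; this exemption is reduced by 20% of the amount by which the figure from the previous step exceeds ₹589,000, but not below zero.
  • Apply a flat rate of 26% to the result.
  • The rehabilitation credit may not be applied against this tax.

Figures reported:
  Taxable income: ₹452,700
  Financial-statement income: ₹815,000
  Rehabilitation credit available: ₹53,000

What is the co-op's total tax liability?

Regular tax:
  ₹171,000 × 12% = ₹20,520
  ₹238,000 × 16% = ₹38,080
  ₹43,700 × 23% = ₹10,051
  → ₹68,651
  Less rehabilitation credit ₹53,000 → ₹15,651

Tentative minimum tax:
  Base (financial-statement income): ₹815,000
  Exemption: ₹109,000 − 20% × (₹815,000 − ₹589,000) = ₹109,000 − ₹45,200 = ₹63,800
  Base: ₹815,000 − ₹63,800 = ₹751,200
  ₹751,200 × 26% = ₹195,312

₹195,312 > ₹15,651, so the tentative minimum tax is the binding amount.

₹195,312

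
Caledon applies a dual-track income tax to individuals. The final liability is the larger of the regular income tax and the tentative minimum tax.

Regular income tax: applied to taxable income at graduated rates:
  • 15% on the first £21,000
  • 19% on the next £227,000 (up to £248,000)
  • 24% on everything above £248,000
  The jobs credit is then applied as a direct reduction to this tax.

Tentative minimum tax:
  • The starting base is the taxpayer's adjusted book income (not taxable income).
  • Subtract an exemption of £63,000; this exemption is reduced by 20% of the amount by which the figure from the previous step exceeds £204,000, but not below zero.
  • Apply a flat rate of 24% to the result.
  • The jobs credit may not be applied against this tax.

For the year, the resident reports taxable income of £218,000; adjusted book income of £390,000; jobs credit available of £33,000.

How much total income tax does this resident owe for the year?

£87,408

Tentative minimum tax:
  Base (adjusted book income): £390,000
  Exemption: £63,000 − 20% × (£390,000 − £204,000) = £63,000 − £37,200 = £25,800
  Base: £390,000 − £25,800 = £364,200
  £364,200 × 24% = £87,408

Regular income tax:
  £21,000 × 15% = £3,150
  £197,000 × 19% = £37,430
  → £40,580
  Less jobs credit £33,000 → £7,580

£87,408 > £7,580, so the tentative minimum tax is the binding amount.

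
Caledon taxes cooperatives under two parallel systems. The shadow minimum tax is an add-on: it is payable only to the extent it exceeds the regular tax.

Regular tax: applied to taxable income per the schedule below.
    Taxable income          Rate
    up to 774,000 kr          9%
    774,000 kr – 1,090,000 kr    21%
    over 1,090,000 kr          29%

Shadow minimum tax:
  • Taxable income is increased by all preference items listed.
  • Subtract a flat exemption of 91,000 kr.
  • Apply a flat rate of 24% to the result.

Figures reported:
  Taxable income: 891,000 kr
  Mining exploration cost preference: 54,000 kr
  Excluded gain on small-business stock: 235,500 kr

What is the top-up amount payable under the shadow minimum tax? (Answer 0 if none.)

167,250 kr

Regular tax:
  774,000 kr × 9% = 69,660 kr
  117,000 kr × 21% = 24,570 kr
  → 94,230 kr

Shadow minimum tax:
  Adjusted income: 891,000 kr + 54,000 kr + 235,500 kr = 1,180,500 kr
  Less exemption 91,000 kr → base 1,089,500 kr
  1,089,500 kr × 24% = 261,480 kr

Excess of shadow minimum tax over regular tax: 261,480 kr − 94,230 kr = 167,250 kr.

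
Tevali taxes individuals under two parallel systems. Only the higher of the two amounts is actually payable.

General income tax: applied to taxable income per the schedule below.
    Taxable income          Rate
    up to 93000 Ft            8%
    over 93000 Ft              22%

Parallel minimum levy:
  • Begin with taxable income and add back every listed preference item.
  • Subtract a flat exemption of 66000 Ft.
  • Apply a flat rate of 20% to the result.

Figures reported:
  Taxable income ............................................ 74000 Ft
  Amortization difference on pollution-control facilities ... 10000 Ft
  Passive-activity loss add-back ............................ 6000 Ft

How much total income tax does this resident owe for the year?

5920 Ft

Parallel minimum levy:
  Adjusted income: 74000 Ft + 10000 Ft + 6000 Ft = 90000 Ft
  Less exemption 66000 Ft → base 24000 Ft
  24000 Ft × 20% = 4800 Ft

General income tax:
  74000 Ft × 8% = 5920 Ft

5920 Ft > 4800 Ft, so the general income tax governs.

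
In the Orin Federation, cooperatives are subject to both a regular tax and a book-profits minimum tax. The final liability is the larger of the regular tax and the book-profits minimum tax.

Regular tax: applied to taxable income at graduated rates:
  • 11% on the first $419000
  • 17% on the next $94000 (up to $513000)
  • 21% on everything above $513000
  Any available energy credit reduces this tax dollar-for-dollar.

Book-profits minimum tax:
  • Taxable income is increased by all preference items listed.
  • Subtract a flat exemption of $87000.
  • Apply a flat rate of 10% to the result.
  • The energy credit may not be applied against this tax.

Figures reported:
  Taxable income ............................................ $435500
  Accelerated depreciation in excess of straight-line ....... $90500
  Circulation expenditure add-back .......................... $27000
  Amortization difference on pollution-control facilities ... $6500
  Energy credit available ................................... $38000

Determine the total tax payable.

Book-profits minimum tax:
  Adjusted income: $435500 + $90500 + $27000 + $6500 = $559500
  Less exemption $87000 → base $472500
  $472500 × 10% = $47250

Regular tax:
  $419000 × 11% = $46090
  $16500 × 17% = $2805
  → $48895
  Less energy credit $38000 → $10895

$47250 > $10895, so the book-profits minimum tax is the binding amount.

$47250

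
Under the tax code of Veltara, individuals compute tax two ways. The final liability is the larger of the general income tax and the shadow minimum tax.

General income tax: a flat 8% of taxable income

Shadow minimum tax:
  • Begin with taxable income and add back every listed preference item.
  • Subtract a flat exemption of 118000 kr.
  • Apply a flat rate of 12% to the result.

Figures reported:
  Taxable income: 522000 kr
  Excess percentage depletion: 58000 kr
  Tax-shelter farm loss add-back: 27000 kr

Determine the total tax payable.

Shadow minimum tax:
  Adjusted income: 522000 kr + 58000 kr + 27000 kr = 607000 kr
  Less exemption 118000 kr → base 489000 kr
  489000 kr × 12% = 58680 kr

General income tax:
  522000 kr × 8% = 41760 kr

58680 kr > 41760 kr, so the shadow minimum tax is the binding amount.

58680 kr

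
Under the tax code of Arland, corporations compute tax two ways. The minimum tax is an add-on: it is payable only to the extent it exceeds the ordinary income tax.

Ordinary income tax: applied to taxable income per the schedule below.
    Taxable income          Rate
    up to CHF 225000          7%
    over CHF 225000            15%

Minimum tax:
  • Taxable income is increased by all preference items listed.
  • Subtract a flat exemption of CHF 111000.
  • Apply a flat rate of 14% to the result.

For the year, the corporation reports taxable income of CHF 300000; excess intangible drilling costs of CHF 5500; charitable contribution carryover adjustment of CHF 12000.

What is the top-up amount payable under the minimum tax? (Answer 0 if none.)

CHF 1910

Ordinary income tax:
  CHF 225000 × 7% = CHF 15750
  CHF 75000 × 15% = CHF 11250
  → CHF 27000

Minimum tax:
  Adjusted income: CHF 300000 + CHF 5500 + CHF 12000 = CHF 317500
  Less exemption CHF 111000 → base CHF 206500
  CHF 206500 × 14% = CHF 28910

Excess of minimum tax over ordinary income tax: CHF 28910 − CHF 27000 = CHF 1910.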